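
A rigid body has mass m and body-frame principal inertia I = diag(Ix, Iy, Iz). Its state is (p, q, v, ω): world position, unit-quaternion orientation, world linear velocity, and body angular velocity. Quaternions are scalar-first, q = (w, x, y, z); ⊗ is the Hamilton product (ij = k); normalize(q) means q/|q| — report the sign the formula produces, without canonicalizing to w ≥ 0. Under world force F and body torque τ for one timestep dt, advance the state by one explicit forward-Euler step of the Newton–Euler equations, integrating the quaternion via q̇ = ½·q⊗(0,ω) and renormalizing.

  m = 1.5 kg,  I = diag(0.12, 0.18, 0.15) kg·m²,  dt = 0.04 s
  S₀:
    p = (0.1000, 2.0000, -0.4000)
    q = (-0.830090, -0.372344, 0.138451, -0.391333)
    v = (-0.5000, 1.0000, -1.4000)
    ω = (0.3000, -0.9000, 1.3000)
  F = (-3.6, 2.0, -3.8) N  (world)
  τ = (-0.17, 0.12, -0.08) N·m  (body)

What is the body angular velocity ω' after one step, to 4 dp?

angular accel α = (-1.7092, 0.7317, -0.4253)
new body rate ω' = (0.2316, -0.8707, 1.2830)

ω' = (0.2316, -0.8707, 1.2830)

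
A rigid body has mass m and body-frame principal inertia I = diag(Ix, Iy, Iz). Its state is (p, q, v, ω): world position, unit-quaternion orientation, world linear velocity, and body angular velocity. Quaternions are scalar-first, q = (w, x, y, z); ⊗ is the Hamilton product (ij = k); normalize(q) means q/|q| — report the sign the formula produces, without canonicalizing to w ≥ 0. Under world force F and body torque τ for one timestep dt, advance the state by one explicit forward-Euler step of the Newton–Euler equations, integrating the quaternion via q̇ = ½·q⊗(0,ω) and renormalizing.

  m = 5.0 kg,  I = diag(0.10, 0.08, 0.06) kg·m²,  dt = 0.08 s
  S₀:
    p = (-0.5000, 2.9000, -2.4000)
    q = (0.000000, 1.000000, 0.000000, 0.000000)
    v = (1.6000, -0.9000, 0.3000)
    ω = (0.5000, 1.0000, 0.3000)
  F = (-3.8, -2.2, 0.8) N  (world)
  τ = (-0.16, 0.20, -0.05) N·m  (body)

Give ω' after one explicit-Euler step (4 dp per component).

(τ − ω×Iω)/I = (-1.5400, 2.4250, -0.6667)
ω' = ω + α·dt = (0.3768, 1.1940, 0.2467)

ω' = (0.3768, 1.1940, 0.2467)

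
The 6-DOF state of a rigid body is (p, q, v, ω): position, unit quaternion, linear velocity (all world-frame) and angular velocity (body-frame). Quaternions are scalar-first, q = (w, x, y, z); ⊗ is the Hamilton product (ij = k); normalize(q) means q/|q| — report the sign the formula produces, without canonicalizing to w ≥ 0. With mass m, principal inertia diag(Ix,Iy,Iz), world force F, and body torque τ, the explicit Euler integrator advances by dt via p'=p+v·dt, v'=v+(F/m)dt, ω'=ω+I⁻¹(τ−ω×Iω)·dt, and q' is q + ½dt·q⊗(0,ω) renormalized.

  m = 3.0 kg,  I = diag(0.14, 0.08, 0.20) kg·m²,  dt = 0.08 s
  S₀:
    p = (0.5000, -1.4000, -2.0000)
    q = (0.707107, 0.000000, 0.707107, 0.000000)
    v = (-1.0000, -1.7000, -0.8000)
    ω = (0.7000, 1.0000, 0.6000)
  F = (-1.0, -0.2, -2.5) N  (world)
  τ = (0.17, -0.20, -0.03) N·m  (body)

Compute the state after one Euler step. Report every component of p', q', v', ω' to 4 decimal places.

p' = (0.4200, -1.5360, -2.0640)
q' = (0.6778, 0.0367, 0.7343, -0.0028)
v' = (-1.0267, -1.7053, -0.8667)
ω' = (0.7560, 0.8252, 0.6048)

p' = p + v·dt = (0.4200, -1.5360, -2.0640)
new velocity v' = (-1.0267, -1.7053, -0.8667)
α = I⁻¹(τ − ω×Iω) = (0.7000, -2.1850, 0.0600)
new body rate ω' = (0.7560, 0.8252, 0.6048)
q⊗(0,ω) = (-0.7071070, 0.9192391, 0.7071070, -0.0707107)
q' = normalize(q + ½dt·q⊗(0,ω)) = (0.6778, 0.0367, 0.7343, -0.0028)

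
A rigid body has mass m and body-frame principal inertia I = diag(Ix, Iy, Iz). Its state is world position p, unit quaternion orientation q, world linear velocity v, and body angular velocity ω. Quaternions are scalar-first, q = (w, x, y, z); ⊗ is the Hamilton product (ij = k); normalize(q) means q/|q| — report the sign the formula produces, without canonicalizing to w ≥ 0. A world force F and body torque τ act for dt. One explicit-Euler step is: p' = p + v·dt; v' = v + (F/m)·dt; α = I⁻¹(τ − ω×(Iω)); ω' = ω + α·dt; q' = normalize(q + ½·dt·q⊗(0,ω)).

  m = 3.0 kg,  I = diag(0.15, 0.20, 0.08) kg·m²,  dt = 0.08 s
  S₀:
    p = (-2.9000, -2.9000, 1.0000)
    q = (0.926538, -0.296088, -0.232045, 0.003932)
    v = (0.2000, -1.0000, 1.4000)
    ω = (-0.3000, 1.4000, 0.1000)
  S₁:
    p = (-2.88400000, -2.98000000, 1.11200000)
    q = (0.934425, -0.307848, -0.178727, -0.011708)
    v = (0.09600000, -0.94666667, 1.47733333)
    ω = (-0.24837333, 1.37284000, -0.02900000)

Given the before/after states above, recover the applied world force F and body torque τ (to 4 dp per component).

F = (-3.9000, 2.0000, 2.9000)
τ = (0.0800, -0.0700, -0.1500)

v₁ − v₀ = (-0.10400000, 0.05333333, 0.07733333)
F = m·Δv/dt = (-3.9000, 2.0000, 2.9000)
ω₁ − ω₀ = (0.05162667, -0.02716000, -0.12900000)
ω₀×(Iω₀) = (-0.0168, -0.0021, -0.0210)
I·α + gyro = (0.0800, -0.0700, -0.1500)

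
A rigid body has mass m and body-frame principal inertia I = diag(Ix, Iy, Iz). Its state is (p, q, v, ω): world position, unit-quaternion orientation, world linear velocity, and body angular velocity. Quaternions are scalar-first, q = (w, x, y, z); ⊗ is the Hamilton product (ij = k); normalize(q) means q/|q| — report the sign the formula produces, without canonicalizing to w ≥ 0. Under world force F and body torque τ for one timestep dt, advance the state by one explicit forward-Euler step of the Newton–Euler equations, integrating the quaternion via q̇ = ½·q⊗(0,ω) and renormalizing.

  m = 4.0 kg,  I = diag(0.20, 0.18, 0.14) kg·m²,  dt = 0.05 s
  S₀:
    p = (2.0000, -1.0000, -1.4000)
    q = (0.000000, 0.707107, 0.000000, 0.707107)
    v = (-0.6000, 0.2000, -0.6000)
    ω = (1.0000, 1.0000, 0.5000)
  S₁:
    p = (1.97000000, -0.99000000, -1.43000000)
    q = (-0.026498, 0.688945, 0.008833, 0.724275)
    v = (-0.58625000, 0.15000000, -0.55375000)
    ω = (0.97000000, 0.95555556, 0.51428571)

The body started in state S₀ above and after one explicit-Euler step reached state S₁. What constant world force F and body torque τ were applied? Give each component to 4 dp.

v₁ − v₀ = (0.01375000, -0.05000000, 0.04625000)
applied force F = (1.1000, -4.0000, 3.7000)
Δω = ω₁−ω₀ = (-0.03000000, -0.04444444, 0.01428571)
precession coupling = (-0.0200, 0.0300, -0.0200)
applied torque τ = (-0.1400, -0.1300, 0.0200)

F = (1.1000, -4.0000, 3.7000)
τ = (-0.1400, -0.1300, 0.0200)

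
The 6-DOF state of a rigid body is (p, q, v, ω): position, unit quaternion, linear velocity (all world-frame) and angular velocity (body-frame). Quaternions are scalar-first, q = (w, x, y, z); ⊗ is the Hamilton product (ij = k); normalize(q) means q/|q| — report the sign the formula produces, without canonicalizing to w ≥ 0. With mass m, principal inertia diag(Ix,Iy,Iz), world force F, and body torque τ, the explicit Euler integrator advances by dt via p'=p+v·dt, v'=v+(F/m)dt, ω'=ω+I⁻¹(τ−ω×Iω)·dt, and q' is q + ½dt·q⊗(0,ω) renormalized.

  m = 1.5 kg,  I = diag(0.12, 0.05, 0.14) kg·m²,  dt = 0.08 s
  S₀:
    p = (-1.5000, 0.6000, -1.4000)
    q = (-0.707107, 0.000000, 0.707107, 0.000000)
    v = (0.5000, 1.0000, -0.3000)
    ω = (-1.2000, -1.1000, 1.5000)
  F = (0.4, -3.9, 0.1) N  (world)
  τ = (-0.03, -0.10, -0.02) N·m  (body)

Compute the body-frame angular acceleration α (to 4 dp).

precession coupling ω×(Iω) = (-0.1485, 0.0360, -0.0924)
(τ − ω×Iω)/I = (0.9875, -2.7200, 0.5171)

α = (0.9875, -2.7200, 0.5171)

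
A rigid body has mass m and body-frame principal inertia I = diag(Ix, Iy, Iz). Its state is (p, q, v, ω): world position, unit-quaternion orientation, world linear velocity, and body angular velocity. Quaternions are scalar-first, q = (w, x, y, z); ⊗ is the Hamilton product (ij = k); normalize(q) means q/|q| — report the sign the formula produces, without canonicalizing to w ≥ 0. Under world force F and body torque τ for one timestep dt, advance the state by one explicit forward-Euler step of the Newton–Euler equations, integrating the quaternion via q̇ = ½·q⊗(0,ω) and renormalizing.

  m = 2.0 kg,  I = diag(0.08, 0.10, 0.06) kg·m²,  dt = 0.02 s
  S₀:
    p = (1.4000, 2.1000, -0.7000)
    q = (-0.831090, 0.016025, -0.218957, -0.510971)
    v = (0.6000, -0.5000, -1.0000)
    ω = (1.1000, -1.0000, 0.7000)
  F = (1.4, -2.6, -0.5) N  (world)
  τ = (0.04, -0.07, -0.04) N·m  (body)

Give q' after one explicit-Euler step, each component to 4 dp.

q' = (-0.8298, 0.0002, -0.2163, -0.5145)

Hamilton product q⊗(0,ω) = (0.1210952, -1.5784399, 0.2578044, -0.3569353)
q' = normalize(q + ½dt·q⊗(0,ω)) = (-0.8298, 0.0002, -0.2163, -0.5145)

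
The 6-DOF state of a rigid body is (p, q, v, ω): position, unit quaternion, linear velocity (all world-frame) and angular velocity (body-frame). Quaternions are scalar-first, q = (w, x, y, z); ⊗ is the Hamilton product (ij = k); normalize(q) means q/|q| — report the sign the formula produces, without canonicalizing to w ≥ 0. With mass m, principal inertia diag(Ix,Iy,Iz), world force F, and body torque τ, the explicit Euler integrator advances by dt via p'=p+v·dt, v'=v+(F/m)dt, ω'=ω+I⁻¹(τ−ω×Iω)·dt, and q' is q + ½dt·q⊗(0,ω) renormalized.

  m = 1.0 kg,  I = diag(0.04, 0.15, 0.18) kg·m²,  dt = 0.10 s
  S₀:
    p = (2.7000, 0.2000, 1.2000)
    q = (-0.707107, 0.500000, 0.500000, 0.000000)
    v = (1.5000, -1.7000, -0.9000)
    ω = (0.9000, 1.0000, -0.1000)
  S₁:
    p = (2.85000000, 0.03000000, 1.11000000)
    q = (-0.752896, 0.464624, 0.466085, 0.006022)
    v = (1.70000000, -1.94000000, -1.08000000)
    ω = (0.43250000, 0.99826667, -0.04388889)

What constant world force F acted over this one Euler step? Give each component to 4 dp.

F = (2.0000, -2.4000, -1.8000)

velocity change Δv = (0.20000000, -0.24000000, -0.18000000)
m·(v₁−v₀)/dt = (2.0000, -2.4000, -1.8000)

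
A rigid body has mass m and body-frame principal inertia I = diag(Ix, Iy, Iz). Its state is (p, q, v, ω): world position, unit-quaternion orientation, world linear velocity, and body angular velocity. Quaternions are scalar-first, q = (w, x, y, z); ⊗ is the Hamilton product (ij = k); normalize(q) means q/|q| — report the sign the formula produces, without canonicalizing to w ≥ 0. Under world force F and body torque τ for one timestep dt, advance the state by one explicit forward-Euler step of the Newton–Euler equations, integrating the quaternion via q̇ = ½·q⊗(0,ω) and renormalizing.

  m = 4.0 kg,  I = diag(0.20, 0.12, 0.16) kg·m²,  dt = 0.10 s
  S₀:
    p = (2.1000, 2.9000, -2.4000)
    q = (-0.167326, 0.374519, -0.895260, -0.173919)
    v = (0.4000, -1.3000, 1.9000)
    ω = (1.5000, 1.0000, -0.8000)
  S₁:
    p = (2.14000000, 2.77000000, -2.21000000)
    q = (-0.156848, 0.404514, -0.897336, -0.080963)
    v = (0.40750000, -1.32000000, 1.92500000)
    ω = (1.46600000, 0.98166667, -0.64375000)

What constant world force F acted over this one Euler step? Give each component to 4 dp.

F = (0.3000, -0.8000, 1.0000)

v₁ − v₀ = (0.00750000, -0.02000000, 0.02500000)
m·(v₁−v₀)/dt = (0.3000, -0.8000, 1.0000)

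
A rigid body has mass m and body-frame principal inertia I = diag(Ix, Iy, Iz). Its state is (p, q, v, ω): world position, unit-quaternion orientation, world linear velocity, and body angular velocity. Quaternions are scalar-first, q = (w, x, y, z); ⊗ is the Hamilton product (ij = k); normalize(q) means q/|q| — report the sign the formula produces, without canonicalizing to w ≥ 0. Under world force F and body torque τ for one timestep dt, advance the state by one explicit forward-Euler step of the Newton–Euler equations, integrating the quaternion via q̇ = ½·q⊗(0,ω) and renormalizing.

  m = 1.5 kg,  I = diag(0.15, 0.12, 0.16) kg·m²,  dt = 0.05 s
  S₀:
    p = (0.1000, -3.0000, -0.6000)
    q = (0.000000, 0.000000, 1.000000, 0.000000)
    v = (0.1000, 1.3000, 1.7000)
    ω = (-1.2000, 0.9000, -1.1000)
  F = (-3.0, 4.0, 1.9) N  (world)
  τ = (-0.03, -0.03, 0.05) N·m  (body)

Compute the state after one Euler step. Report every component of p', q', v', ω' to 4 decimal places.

p' = (0.1050, -2.9350, -0.5150)
q' = (-0.0225, -0.0275, 0.9989, 0.0300)
v' = (0.0000, 1.4333, 1.7633)
ω' = (-1.1968, 0.8930, -1.0945)

new position p' = (0.1050, -2.9350, -0.5150)
new velocity v' = (0.0000, 1.4333, 1.7633)
precession coupling ω×(Iω) = (-0.0396, -0.0132, 0.0324)
α = I⁻¹(τ − ω×Iω) = (0.0640, -0.1400, 0.1100)
ω' = ω + α·dt = (-1.1968, 0.8930, -1.0945)
2q̇ = q⊗(0,ω) = (-0.9000000, -1.1000000, 0.0000000, 1.2000000)
q' = normalize(q + ½dt·q⊗(0,ω)) = (-0.0225, -0.0275, 0.9989, 0.0300)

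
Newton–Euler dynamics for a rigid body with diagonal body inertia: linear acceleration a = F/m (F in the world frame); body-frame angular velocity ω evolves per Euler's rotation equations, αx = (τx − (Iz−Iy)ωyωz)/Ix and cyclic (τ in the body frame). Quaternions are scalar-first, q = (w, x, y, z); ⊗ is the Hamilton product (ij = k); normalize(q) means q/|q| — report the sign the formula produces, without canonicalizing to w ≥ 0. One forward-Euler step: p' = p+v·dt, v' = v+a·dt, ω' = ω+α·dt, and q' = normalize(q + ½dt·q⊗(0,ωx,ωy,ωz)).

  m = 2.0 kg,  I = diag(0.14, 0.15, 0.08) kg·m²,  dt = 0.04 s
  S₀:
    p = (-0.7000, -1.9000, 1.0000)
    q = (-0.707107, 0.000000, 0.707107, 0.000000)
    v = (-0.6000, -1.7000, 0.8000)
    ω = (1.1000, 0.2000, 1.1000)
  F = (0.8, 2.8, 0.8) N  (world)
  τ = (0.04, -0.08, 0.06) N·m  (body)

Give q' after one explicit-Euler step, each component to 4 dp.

2q̇ = q⊗(0,ω) = (-0.1414214, 0.0000000, -0.1414214, -1.5556354)
updated quaternion q' = (-0.7096, 0.0000, 0.7039, -0.0311)

q' = (-0.7096, 0.0000, 0.7039, -0.0311)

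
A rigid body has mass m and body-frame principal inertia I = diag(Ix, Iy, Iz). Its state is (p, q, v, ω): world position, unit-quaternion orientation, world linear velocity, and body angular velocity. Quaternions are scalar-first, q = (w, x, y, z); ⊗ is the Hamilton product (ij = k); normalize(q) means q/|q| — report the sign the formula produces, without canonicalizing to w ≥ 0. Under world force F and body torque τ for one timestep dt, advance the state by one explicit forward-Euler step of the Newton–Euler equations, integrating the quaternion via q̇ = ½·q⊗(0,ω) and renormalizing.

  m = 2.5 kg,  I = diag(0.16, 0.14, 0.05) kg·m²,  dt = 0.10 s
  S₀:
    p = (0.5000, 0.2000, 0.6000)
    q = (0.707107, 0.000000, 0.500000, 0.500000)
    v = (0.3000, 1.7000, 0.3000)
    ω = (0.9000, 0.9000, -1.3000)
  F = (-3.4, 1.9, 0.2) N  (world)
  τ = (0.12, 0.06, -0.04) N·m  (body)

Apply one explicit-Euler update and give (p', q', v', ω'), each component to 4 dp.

p' = (0.5300, 0.3700, 0.6300)
q' = (0.7142, -0.0231, 0.5520, 0.4298)
v' = (0.1640, 1.7760, 0.3080)
ω' = (0.9092, 1.0348, -1.3476)

linear accel F/m = (-1.3600, 0.7600, 0.0800)
p + v·dt = (0.5300, 0.3700, 0.6300)
new velocity v' = (0.1640, 1.7760, 0.3080)
angular accel α = (0.0919, 1.3479, -0.4760)
ω + α·dt = (0.9092, 1.0348, -1.3476)
2q̇ = q⊗(0,ω) = (0.2000000, -0.4636037, 1.0863963, -1.3692391)
updated quaternion q' = (0.7142, -0.0231, 0.5520, 0.4298)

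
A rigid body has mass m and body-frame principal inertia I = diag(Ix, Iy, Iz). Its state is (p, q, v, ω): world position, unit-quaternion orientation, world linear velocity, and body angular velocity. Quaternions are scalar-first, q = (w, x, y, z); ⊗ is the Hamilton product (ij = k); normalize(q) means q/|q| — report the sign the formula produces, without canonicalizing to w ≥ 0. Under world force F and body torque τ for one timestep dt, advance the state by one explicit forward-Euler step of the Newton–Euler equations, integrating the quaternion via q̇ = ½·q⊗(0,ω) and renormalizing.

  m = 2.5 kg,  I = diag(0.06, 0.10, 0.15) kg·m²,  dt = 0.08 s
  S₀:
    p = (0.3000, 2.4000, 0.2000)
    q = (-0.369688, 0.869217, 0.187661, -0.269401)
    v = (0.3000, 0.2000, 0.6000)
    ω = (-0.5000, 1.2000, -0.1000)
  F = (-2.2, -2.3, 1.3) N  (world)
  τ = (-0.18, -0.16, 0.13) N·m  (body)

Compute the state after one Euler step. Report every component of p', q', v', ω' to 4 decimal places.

gyro term ω×Iω = (-0.0060, -0.0045, -0.0240)
angular accel α = (-2.9000, -1.5550, 1.0267)
ω' = ω + α·dt = (-0.7320, 1.0756, -0.0179)
q⊗(0,ω) = (0.1824752, 0.4893591, -0.2220034, 1.1738597)
updated quaternion q' = (-0.3619, 0.8876, 0.1785, -0.2221)
a = F/m = (-0.8800, -0.9200, 0.5200)
p' = p + v·dt = (0.3240, 2.4160, 0.2480)
v + (F/m)dt = (0.2296, 0.1264, 0.6416)

p' = (0.3240, 2.4160, 0.2480)
q' = (-0.3619, 0.8876, 0.1785, -0.2221)
v' = (0.2296, 0.1264, 0.6416)
ω' = (-0.7320, 1.0756, -0.0179)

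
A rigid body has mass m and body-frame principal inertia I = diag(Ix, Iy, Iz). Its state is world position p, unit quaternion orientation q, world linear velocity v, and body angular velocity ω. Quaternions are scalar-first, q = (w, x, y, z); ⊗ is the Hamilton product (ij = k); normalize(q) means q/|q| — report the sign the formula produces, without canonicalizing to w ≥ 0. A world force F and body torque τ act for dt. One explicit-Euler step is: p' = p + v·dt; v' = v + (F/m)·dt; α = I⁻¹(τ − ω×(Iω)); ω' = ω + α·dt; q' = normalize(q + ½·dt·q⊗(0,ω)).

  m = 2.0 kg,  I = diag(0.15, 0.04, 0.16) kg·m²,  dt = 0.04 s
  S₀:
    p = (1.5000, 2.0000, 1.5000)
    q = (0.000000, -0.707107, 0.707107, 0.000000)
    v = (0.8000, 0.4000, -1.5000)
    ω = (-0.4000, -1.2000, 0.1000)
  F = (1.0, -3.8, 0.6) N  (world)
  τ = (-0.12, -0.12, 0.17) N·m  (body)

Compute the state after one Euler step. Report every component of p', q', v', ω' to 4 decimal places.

gyro term ω×Iω = (-0.0144, 0.0004, -0.0528)
α = I⁻¹(τ − ω×Iω) = (-0.7040, -3.0100, 1.3925)
ω' = ω + α·dt = (-0.4282, -1.3204, 0.1557)
Hamilton product q⊗(0,ω) = (0.5656856, 0.0707107, 0.0707107, 1.1313712)
q + ½dt·q⊗(0,ω), renormalized = (0.0113, -0.7055, 0.7083, 0.0226)
p + v·dt = (1.5320, 2.0160, 1.4400)
v + (F/m)dt = (0.8200, 0.3240, -1.4880)

p' = (1.5320, 2.0160, 1.4400)
q' = (0.0113, -0.7055, 0.7083, 0.0226)
v' = (0.8200, 0.3240, -1.4880)
ω' = (-0.4282, -1.3204, 0.1557)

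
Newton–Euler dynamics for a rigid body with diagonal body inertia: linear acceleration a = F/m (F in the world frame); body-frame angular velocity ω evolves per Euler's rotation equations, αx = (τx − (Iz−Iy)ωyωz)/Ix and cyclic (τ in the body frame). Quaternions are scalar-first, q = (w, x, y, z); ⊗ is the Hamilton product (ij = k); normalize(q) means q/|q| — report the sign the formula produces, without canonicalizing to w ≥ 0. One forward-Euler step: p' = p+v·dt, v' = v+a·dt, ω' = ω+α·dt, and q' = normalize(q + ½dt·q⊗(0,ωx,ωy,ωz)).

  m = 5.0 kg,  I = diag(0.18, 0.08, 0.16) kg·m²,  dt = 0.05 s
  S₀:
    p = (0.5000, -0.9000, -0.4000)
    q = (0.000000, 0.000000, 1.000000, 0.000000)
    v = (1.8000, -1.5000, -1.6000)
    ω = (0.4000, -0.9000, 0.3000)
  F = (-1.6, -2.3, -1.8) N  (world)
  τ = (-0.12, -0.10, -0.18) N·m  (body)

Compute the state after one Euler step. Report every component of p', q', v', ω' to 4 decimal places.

p' = (0.5900, -0.9750, -0.4800)
q' = (0.0225, 0.0075, 0.9997, -0.0100)
v' = (1.7840, -1.5230, -1.6180)
ω' = (0.3727, -0.9640, 0.2325)

ω×(Iω) gyroscopic = (-0.0216, 0.0024, 0.0360)
(τ − ω×Iω)/I = (-0.5467, -1.2800, -1.3500)
ω + α·dt = (0.3727, -0.9640, 0.2325)
Hamilton product q⊗(0,ω) = (0.9000000, 0.3000000, 0.0000000, -0.4000000)
q' = normalize(q + ½dt·q⊗(0,ω)) = (0.0225, 0.0075, 0.9997, -0.0100)
a = F/m = (-0.3200, -0.4600, -0.3600)
p + v·dt = (0.5900, -0.9750, -0.4800)
v' = v + a·dt = (1.7840, -1.5230, -1.6180)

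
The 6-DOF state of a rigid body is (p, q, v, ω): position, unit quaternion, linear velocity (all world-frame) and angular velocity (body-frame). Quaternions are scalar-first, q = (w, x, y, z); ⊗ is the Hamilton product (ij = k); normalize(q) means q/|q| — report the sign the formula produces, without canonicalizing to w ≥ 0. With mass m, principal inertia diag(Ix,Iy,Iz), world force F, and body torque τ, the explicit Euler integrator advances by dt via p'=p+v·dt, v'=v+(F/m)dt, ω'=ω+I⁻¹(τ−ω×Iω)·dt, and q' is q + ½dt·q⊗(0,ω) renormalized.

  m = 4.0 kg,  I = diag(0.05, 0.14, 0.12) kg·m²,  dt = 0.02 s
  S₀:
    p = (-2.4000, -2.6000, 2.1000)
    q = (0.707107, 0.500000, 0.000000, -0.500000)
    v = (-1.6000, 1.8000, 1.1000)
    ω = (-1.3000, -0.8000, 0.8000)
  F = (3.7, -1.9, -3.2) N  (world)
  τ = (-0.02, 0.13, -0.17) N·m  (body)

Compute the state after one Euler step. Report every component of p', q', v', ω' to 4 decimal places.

p' = (-2.4320, -2.5640, 2.1220)
q' = (0.7175, 0.4867, -0.0032, -0.4983)
v' = (-1.5815, 1.7905, 1.0840)
ω' = (-1.3131, -0.7918, 0.7561)

a = (0.9250, -0.4750, -0.8000)
p + v·dt = (-2.4320, -2.5640, 2.1220)
v + (F/m)dt = (-1.5815, 1.7905, 1.0840)
α = I⁻¹(τ − ω×Iω) = (-0.6560, 0.4086, -2.1967)
new body rate ω' = (-1.3131, -0.7918, 0.7561)
2q̇ = q⊗(0,ω) = (1.0500000, -1.3192391, -0.3156856, 0.1656856)
q' = normalize(q + ½dt·q⊗(0,ω)) = (0.7175, 0.4867, -0.0032, -0.4983)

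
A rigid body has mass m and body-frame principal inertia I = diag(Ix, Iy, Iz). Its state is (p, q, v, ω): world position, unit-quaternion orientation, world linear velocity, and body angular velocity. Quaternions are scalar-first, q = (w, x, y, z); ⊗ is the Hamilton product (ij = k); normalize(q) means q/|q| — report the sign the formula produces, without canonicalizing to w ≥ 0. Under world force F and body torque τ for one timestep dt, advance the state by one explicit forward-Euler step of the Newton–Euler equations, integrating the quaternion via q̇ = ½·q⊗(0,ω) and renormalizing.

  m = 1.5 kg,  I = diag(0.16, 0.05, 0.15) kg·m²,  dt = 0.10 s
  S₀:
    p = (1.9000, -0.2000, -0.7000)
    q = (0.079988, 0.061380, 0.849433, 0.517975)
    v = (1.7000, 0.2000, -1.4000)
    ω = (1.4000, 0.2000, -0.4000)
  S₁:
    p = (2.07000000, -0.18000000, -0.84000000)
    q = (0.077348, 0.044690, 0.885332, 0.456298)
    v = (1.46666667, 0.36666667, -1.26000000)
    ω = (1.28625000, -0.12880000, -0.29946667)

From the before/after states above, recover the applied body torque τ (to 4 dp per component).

τ = (-0.1900, -0.1700, 0.1200)

ω₁ − ω₀ = (-0.11375000, -0.32880000, 0.10053333)
τ = I·(Δω/dt) + ω₀×(Iω₀) = (-0.1900, -0.1700, 0.1200)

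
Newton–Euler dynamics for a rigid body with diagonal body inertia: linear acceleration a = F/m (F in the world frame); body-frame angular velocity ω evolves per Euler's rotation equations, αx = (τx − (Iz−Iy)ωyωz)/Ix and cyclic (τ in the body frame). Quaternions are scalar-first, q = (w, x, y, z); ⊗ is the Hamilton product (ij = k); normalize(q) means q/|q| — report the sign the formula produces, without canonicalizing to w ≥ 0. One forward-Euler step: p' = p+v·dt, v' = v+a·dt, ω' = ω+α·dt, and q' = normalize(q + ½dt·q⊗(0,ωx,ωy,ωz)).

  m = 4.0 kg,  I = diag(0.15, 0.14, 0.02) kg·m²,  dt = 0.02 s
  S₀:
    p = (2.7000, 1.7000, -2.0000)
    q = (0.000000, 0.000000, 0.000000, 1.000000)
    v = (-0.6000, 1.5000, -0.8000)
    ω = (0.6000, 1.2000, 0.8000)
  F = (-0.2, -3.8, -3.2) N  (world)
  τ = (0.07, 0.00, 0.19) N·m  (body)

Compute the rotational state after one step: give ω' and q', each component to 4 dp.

(τ − ω×Iω)/I = (1.2347, -0.4457, 9.8600)
ω' = ω + α·dt = (0.6247, 1.1911, 0.9972)
Hamilton product q⊗(0,ω) = (-0.8000000, -1.2000000, 0.6000000, 0.0000000)
q + ½dt·q⊗(0,ω), renormalized = (-0.0080, -0.0120, 0.0060, 0.9999)

ω' = (0.6247, 1.1911, 0.9972)
q' = (-0.0080, -0.0120, 0.0060, 0.9999)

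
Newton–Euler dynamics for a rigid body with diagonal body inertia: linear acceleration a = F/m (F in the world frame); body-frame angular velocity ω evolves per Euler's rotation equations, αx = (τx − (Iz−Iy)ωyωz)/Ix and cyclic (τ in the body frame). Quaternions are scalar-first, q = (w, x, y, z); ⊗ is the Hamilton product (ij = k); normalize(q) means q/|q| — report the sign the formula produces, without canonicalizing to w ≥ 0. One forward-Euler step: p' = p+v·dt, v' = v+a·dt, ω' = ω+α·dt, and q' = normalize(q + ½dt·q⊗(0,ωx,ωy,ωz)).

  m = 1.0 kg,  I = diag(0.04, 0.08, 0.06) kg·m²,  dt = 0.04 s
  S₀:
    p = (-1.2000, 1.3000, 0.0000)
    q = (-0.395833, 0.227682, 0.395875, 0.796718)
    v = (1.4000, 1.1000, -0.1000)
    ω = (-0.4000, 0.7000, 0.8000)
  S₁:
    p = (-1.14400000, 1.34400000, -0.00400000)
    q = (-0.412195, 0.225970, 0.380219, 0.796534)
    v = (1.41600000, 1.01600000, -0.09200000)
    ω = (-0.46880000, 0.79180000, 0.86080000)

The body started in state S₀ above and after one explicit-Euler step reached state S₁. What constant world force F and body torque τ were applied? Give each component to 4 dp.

Δv = v₁−v₀ = (0.01600000, -0.08400000, 0.00800000)
m·(v₁−v₀)/dt = (0.4000, -2.1000, 0.2000)
Δω = ω₁−ω₀ = (-0.06880000, 0.09180000, 0.06080000)
ω₀×(Iω₀) = (-0.0112, 0.0064, -0.0112)
τ = I·(Δω/dt) + ω₀×(Iω₀) = (-0.0800, 0.1900, 0.0800)

F = (0.4000, -2.1000, 0.2000)
τ = (-0.0800, 0.1900, 0.0800)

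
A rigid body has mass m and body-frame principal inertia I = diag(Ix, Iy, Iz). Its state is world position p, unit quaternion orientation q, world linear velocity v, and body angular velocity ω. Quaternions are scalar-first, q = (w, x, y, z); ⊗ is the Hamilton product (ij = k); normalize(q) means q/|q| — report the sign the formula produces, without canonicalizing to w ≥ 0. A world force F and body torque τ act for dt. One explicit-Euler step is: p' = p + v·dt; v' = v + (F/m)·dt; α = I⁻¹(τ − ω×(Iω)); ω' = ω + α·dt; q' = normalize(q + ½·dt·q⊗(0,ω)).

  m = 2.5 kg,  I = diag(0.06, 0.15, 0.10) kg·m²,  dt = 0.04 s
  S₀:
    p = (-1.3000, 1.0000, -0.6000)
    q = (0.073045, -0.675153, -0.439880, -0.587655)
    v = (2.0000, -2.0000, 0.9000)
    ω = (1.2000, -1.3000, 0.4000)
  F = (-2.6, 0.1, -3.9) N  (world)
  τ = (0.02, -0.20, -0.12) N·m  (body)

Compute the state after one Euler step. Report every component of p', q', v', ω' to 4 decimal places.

a = F/m = (-1.0400, 0.0400, -1.5600)
p + v·dt = (-1.2200, 0.9200, -0.5640)
v + (F/m)dt = (1.9584, -1.9984, 0.8376)
precession coupling ω×(Iω) = (0.0260, -0.0192, -0.1404)
angular accel α = (-0.1000, -1.2053, 0.2040)
new body rate ω' = (1.1960, -1.3482, 0.4082)
2q̇ = q⊗(0,ω) = (0.4734016, -0.8522495, -0.5300833, 1.4347729)
q + ½dt·q⊗(0,ω), renormalized = (0.0825, -0.6917, -0.4502, -0.5586)

p' = (-1.2200, 0.9200, -0.5640)
q' = (0.0825, -0.6917, -0.4502, -0.5586)
v' = (1.9584, -1.9984, 0.8376)
ω' = (1.1960, -1.3482, 0.4082)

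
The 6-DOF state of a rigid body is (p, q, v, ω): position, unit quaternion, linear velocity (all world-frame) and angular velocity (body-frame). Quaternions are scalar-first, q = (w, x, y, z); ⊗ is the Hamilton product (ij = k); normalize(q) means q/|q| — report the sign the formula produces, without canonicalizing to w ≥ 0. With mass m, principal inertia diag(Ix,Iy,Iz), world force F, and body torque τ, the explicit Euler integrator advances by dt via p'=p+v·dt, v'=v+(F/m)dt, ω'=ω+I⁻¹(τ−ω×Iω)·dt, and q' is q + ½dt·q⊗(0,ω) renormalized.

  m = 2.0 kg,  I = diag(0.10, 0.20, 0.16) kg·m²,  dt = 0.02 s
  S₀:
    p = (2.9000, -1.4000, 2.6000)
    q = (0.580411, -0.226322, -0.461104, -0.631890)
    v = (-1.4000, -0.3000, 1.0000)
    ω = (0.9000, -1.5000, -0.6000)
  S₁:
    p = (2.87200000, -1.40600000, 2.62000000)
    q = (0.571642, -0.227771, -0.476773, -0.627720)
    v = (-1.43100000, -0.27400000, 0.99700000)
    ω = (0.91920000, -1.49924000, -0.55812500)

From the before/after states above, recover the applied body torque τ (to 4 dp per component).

ω₁ − ω₀ = (0.01920000, 0.00076000, 0.04187500)
ω₀×(Iω₀) = (-0.0360, 0.0324, -0.1350)
I·α + gyro = (0.0600, 0.0400, 0.2000)

τ = (0.0600, 0.0400, 0.2000)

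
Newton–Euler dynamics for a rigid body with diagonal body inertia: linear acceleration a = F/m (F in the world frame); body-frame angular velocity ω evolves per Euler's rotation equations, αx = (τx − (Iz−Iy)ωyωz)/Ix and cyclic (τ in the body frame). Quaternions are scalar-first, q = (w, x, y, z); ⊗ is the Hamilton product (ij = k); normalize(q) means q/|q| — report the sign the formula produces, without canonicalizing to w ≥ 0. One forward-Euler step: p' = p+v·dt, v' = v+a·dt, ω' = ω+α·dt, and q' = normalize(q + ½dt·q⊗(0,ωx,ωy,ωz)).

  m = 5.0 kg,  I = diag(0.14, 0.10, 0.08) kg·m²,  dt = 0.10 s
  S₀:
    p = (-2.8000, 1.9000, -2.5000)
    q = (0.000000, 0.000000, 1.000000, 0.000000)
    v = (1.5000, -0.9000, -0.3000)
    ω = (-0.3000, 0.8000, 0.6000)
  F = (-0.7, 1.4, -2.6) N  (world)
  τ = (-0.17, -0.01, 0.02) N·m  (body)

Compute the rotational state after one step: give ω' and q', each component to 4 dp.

ω×(Iω) gyroscopic = (-0.0096, -0.0108, 0.0096)
angular accel α = (-1.1457, 0.0080, 0.1300)
new body rate ω' = (-0.4146, 0.8008, 0.6130)
2q̇ = q⊗(0,ω) = (-0.8000000, 0.6000000, 0.0000000, 0.3000000)
q + ½dt·q⊗(0,ω), renormalized = (-0.0399, 0.0300, 0.9986, 0.0150)

ω' = (-0.4146, 0.8008, 0.6130)
q' = (-0.0399, 0.0300, 0.9986, 0.0150)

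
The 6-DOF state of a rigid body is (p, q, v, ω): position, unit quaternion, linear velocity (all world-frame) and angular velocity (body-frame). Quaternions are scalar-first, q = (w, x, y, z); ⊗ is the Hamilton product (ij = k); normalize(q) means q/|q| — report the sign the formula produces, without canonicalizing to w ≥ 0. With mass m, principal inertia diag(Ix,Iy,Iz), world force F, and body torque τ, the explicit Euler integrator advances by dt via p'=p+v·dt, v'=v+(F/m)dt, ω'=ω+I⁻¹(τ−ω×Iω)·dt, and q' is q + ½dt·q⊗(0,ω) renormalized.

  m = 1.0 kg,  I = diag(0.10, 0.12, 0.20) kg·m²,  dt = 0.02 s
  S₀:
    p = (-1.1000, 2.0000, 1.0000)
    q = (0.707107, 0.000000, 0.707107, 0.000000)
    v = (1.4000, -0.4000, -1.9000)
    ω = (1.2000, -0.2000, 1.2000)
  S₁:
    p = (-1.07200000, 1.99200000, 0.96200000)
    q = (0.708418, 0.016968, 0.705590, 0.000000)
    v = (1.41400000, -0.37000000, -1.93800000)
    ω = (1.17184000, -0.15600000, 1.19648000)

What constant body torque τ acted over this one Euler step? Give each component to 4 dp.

τ = (-0.1600, 0.1200, -0.0400)

ω₁ − ω₀ = (-0.02816000, 0.04400000, -0.00352000)
gyro term ω₀×Iω₀ = (-0.0192, -0.1440, -0.0048)
τ = I·(Δω/dt) + ω₀×(Iω₀) = (-0.1600, 0.1200, -0.0400)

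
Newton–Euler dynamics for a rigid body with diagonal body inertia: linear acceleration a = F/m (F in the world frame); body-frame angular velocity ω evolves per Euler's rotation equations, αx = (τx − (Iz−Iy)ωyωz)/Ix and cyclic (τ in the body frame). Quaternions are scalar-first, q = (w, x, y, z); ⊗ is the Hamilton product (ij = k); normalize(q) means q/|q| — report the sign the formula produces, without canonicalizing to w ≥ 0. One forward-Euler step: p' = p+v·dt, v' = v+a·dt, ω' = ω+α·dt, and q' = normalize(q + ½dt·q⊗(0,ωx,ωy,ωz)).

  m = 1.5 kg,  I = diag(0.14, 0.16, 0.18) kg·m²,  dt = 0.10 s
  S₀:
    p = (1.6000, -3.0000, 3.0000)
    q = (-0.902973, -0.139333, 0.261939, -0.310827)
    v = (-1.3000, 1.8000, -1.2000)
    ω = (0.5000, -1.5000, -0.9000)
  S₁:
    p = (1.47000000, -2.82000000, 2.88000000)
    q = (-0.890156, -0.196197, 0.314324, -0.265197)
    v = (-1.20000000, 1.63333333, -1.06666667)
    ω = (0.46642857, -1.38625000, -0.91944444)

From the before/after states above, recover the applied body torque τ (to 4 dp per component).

rate change Δω = (-0.03357143, 0.11375000, -0.01944444)
ω₀×(Iω₀) = (0.0270, 0.0180, -0.0150)
τ = I·(Δω/dt) + ω₀×(Iω₀) = (-0.0200, 0.2000, -0.0500)

τ = (-0.0200, 0.2000, -0.0500)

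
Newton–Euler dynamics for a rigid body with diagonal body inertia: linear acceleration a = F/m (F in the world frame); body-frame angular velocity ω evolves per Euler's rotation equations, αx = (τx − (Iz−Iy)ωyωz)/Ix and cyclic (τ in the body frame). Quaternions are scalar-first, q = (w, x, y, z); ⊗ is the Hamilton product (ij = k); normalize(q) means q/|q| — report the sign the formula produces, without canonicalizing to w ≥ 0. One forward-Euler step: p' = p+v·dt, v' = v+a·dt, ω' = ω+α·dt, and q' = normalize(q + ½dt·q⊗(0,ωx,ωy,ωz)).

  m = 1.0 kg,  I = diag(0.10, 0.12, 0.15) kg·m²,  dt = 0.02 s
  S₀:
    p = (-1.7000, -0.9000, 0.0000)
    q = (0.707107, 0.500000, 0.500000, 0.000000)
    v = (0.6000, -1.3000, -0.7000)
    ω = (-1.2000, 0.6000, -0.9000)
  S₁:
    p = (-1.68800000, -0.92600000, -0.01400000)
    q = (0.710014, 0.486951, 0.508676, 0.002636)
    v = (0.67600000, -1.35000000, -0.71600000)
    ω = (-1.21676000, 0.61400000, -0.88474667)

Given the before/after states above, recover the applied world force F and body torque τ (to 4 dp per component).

Δω = ω₁−ω₀ = (-0.01676000, 0.01400000, 0.01525333)
precession coupling = (-0.0162, -0.0540, -0.0144)
I·α + gyro = (-0.1000, 0.0300, 0.1000)
Δv = v₁−v₀ = (0.07600000, -0.05000000, -0.01600000)
m·(v₁−v₀)/dt = (3.8000, -2.5000, -0.8000)

F = (3.8000, -2.5000, -0.8000)
τ = (-0.1000, 0.0300, 0.1000)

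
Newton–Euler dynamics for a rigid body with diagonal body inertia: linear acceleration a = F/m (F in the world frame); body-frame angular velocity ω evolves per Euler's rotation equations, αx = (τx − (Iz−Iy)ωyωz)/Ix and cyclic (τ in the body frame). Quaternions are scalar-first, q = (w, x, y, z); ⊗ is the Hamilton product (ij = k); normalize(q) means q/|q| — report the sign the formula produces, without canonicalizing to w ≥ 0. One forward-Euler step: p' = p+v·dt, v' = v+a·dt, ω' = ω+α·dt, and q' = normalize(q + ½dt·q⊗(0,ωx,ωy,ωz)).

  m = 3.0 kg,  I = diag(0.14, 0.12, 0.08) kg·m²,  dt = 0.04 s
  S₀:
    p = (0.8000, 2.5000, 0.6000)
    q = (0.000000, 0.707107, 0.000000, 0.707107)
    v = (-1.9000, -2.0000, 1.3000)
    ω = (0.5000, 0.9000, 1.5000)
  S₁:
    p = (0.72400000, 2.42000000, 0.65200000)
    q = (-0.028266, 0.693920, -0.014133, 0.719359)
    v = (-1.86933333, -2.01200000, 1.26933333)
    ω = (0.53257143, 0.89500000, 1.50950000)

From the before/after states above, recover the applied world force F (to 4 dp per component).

velocity change Δv = (0.03066667, -0.01200000, -0.03066667)
F = m·Δv/dt = (2.3000, -0.9000, -2.3000)

F = (2.3000, -0.9000, -2.3000)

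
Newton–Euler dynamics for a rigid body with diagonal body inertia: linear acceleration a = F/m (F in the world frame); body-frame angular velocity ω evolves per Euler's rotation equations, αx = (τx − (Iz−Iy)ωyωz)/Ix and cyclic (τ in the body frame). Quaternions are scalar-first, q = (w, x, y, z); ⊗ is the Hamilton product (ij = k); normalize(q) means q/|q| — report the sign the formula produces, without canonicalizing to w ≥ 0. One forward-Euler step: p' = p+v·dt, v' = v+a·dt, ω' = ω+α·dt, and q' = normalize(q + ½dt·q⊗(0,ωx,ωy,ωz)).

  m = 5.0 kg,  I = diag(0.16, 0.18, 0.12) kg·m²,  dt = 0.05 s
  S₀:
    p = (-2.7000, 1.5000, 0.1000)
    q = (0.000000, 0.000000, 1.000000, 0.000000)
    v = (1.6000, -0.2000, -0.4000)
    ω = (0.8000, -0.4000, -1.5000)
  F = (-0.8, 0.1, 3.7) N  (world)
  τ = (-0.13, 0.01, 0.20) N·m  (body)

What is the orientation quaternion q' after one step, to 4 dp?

q' = (0.0100, -0.0375, 0.9990, -0.0200)

q⊗(0,ω) = (0.4000000, -1.5000000, 0.0000000, -0.8000000)
q + ½dt·q⊗(0,ω), renormalized = (0.0100, -0.0375, 0.9990, -0.0200)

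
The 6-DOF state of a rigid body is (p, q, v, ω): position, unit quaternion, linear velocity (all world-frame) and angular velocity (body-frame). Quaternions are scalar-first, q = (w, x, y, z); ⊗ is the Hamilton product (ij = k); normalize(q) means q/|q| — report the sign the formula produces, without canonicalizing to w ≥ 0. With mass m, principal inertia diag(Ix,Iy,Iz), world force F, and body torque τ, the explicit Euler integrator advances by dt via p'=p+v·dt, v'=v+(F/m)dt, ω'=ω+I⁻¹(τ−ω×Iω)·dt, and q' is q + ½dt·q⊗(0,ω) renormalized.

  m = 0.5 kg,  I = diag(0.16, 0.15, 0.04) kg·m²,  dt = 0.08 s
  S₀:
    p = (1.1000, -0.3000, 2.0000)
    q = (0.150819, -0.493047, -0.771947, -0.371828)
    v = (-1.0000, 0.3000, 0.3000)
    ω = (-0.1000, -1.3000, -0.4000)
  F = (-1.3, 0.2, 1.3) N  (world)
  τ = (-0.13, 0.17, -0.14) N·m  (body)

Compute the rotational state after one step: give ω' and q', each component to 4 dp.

gyro term ω×Iω = (-0.0572, 0.0048, -0.0013)
angular accel α = (-0.4550, 1.1013, -3.4675)
ω + α·dt = (-0.1364, -1.2119, -0.6774)
q⊗(0,ω) = (-1.2015670, -0.1896795, -0.3561007, 0.5034388)
q + ½dt·q⊗(0,ω), renormalized = (0.1026, -0.4999, -0.7850, -0.3512)

ω' = (-0.1364, -1.2119, -0.6774)
q' = (0.1026, -0.4999, -0.7850, -0.3512)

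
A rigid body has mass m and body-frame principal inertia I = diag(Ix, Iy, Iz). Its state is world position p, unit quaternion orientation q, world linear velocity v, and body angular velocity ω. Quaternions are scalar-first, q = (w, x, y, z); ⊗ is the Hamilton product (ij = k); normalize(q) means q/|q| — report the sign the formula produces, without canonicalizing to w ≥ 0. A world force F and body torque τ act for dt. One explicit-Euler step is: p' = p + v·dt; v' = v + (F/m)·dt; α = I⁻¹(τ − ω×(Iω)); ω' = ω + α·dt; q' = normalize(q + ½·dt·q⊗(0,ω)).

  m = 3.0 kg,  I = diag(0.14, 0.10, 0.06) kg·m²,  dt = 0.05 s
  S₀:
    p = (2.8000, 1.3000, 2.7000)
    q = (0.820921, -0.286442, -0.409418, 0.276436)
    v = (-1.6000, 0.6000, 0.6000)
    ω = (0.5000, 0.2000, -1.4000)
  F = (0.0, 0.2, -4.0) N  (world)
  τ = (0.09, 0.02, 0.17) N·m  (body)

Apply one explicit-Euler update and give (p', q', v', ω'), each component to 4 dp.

gyro term ω×Iω = (0.0112, -0.0560, -0.0040)
α = I⁻¹(τ − ω×Iω) = (0.5629, 0.7600, 2.9000)
ω + α·dt = (0.5281, 0.2380, -1.2550)
Hamilton product q⊗(0,ω) = (0.6121150, 0.9283585, -0.0986166, -1.0018688)
q' = normalize(q + ½dt·q⊗(0,ω)) = (0.8356, -0.2630, -0.4116, 0.2512)
p + v·dt = (2.7200, 1.3300, 2.7300)
v + (F/m)dt = (-1.6000, 0.6033, 0.5333)

p' = (2.7200, 1.3300, 2.7300)
q' = (0.8356, -0.2630, -0.4116, 0.2512)
v' = (-1.6000, 0.6033, 0.5333)
ω' = (0.5281, 0.2380, -1.2550)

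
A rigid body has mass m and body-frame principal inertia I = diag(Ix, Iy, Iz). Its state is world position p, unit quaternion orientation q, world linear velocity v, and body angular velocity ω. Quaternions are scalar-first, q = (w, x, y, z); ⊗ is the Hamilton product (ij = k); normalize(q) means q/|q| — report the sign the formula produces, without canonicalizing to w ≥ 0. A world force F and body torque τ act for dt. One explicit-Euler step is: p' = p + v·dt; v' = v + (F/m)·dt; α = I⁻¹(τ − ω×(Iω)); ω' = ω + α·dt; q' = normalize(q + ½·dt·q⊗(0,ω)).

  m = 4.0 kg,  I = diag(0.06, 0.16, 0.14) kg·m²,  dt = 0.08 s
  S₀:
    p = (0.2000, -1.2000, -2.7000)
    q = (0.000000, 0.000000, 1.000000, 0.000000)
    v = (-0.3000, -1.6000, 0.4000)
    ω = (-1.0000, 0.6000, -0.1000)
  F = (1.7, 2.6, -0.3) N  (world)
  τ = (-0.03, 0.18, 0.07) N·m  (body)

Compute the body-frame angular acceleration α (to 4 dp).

gyro term ω×Iω = (0.0012, -0.0080, -0.0600)
α = I⁻¹(τ − ω×Iω) = (-0.5200, 1.1750, 0.9286)

α = (-0.5200, 1.1750, 0.9286)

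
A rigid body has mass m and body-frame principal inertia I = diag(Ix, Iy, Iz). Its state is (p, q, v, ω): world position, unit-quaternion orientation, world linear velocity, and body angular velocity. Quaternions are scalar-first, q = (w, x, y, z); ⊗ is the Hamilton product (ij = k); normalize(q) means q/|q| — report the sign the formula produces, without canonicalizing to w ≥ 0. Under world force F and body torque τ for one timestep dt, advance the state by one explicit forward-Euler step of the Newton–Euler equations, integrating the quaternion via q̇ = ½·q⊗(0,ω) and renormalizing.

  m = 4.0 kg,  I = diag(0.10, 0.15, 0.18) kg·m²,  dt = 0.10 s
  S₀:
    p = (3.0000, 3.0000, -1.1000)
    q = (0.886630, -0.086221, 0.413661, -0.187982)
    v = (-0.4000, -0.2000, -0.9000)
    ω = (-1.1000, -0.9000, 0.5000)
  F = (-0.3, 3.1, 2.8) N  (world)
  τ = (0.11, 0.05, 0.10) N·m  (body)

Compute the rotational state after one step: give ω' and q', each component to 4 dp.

ω' = (-0.9765, -0.8960, 0.5281)
q' = (0.9026, -0.1327, 0.3852, -0.1388)

precession coupling ω×(Iω) = (-0.0135, 0.0440, 0.0495)
(τ − ω×Iω)/I = (1.2350, 0.0400, 0.2806)
new body rate ω' = (-0.9765, -0.8960, 0.5281)
Hamilton product q⊗(0,ω) = (0.3714428, -0.9376463, -0.5480763, 0.9759410)
q + ½dt·q⊗(0,ω), renormalized = (0.9026, -0.1327, 0.3852, -0.1388)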